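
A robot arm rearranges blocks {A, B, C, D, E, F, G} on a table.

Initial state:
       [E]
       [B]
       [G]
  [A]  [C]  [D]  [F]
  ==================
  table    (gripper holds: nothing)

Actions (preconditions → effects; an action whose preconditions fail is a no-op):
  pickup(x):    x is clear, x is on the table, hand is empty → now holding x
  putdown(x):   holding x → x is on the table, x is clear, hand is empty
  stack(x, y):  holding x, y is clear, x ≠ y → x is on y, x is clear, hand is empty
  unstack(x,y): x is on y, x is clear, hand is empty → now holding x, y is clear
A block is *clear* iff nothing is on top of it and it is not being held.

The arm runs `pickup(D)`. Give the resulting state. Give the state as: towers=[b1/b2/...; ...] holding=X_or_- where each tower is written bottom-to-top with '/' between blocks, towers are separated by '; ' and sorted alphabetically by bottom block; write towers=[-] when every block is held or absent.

towers=[A; C/G/B/E; F] holding=D

before: towers=[A; C/G/B/E; D; F] holding=-
pre[pickup(D)]: clear(D) yes, ontable(D) yes, handempty yes
all met → apply pickup(D)
after:  towers=[A; C/G/B/E; F] holding=D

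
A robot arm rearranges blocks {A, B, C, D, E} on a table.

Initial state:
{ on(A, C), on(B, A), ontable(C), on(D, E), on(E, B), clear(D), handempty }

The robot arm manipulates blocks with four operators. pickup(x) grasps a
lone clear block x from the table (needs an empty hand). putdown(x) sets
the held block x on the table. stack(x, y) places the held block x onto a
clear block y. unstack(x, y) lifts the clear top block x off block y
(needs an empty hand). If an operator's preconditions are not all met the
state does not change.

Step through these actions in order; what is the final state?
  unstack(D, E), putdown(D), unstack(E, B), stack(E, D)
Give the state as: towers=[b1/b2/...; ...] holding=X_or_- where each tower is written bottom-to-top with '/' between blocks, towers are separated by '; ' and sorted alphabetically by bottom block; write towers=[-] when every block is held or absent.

step 1 (unstack(D, E)): towers=[C/A/B/E] holding=D
step 2 (putdown(D)): towers=[C/A/B/E; D] holding=-
step 3 (unstack(E, B)): towers=[C/A/B; D] holding=E
step 4 (stack(E, D)): towers=[C/A/B; D/E] holding=-

towers=[C/A/B; D/E] holding=-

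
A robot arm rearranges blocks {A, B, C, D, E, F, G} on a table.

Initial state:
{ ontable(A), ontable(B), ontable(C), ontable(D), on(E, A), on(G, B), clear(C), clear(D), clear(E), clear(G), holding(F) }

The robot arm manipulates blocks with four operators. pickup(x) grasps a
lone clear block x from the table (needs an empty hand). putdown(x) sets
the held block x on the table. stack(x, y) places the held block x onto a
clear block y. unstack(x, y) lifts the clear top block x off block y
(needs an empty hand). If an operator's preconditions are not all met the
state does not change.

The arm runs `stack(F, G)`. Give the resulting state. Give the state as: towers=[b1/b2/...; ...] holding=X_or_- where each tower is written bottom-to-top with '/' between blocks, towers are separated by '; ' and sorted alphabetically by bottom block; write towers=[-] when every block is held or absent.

before: towers=[A/E; B/G; C; D] holding=F
pre[stack(F, G)]: holding(F) ok, clear(G) ok, F≠G ok
all met → apply stack(F, G)
after:  towers=[A/E; B/G/F; C; D] holding=-

towers=[A/E; B/G/F; C; D] holding=-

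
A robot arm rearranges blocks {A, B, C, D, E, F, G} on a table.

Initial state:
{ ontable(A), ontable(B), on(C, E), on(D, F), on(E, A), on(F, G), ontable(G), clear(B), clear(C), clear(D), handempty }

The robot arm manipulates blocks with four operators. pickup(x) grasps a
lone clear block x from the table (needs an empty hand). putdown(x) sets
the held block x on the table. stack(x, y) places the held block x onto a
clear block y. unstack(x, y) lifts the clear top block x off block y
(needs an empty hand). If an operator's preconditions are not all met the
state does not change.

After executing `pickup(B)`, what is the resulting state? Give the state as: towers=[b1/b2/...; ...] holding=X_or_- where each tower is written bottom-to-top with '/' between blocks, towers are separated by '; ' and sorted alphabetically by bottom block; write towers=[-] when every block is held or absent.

towers=[A/E/C; G/F/D] holding=B

before: towers=[A/E/C; B; G/F/D] holding=-
pre[pickup(B)]: clear(B) ✓, ontable(B) ✓, handempty ✓
all met → apply pickup(B)
after:  towers=[A/E/C; G/F/D] holding=B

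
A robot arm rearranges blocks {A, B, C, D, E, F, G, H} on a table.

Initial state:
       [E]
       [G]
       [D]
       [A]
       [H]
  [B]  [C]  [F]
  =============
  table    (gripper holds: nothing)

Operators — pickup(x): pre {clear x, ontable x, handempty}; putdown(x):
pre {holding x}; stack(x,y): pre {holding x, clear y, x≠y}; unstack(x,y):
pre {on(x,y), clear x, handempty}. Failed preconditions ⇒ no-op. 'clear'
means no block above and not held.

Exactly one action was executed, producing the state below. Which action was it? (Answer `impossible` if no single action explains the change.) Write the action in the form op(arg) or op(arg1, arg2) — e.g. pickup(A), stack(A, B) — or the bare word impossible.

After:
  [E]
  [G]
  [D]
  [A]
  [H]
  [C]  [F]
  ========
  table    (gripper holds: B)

target: towers=[C/H/A/D/G/E; F] holding=B
     unstack(E, G) → towers=[B; C/H/A/D/G; F] holding=E
         pickup(B) → towers=[C/H/A/D/G/E; F] holding=B  ← match
         pickup(F) → towers=[B; C/H/A/D/G/E] holding=F

pickup(B)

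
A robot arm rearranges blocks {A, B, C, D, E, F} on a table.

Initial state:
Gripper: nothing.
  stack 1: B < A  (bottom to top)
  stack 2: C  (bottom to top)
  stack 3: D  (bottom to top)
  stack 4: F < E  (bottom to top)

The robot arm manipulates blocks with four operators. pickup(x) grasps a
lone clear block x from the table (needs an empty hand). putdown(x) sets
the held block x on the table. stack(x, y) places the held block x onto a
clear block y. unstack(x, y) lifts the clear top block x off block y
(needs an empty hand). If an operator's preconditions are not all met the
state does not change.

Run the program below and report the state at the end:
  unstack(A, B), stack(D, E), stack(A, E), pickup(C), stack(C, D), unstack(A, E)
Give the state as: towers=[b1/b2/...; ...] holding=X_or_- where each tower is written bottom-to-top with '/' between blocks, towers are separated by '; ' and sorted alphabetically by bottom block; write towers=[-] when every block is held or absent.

towers=[B; D/C; F/E] holding=A

step 1 (unstack(A, B)): towers=[B; C; D; F/E] holding=A
step 2 (stack(D, E)) [no-op]: towers=[B; C; D; F/E] holding=A
step 3 (stack(A, E)): towers=[B; C; D; F/E/A] holding=-
step 4 (pickup(C)): towers=[B; D; F/E/A] holding=C
step 5 (stack(C, D)): towers=[B; D/C; F/E/A] holding=-
step 6 (unstack(A, E)): towers=[B; D/C; F/E] holding=A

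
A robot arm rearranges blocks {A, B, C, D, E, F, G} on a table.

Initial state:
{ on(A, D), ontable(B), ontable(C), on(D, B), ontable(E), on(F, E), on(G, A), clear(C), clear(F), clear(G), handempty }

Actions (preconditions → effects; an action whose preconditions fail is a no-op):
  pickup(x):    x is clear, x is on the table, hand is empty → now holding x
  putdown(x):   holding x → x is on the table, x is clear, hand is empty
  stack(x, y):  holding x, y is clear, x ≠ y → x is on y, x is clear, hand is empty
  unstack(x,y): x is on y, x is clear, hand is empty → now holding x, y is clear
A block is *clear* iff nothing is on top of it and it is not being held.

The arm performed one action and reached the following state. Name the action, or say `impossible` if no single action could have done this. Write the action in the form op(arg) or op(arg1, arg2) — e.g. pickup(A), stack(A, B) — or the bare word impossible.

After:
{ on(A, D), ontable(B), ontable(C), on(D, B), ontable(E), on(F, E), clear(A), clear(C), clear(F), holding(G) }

unstack(G, A)

target: towers=[B/D/A; C; E/F] holding=G
     unstack(F, E) → towers=[B/D/A/G; C; E] holding=F
     unstack(G, A) → towers=[B/D/A; C; E/F] holding=G  ← match
         pickup(C) → towers=[B/D/A/G; E/F] holding=C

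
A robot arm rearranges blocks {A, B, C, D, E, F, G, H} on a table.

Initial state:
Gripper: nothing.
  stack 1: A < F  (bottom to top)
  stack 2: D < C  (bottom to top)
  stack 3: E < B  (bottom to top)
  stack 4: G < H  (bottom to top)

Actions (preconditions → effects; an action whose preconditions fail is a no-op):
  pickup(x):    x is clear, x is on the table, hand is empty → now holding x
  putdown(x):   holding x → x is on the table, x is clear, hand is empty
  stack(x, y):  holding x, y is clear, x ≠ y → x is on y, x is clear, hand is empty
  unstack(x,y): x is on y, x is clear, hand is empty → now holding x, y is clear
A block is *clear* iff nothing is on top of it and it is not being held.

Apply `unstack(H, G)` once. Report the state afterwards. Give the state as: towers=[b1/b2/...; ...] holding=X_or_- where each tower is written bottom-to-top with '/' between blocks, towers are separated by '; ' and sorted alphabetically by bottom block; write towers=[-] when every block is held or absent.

before: towers=[A/F; D/C; E/B; G/H] holding=-
pre[unstack(H, G)]: on(H,G) ok, clear(H) ok, handempty ok
all met → apply unstack(H, G)
after:  towers=[A/F; D/C; E/B; G] holding=H

towers=[A/F; D/C; E/B; G] holding=H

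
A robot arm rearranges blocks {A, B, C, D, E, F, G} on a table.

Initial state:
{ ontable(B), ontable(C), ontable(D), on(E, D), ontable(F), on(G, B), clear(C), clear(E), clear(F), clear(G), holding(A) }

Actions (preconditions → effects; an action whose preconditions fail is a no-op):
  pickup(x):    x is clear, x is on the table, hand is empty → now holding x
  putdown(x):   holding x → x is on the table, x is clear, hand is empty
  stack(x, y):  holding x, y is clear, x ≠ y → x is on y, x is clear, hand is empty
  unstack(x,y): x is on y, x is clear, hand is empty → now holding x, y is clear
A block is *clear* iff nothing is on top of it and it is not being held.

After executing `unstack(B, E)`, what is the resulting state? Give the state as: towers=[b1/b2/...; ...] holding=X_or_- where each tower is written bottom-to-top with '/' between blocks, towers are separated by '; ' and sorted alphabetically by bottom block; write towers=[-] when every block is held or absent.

towers=[B/G; C; D/E; F] holding=A

before: towers=[B/G; C; D/E; F] holding=A
pre[unstack(B, E)]: on(B,E) no, clear(B) no, handempty no
on(B,E), clear(B), handempty unmet → unstack(B, E) is a no-op
after:  towers=[B/G; C; D/E; F] holding=A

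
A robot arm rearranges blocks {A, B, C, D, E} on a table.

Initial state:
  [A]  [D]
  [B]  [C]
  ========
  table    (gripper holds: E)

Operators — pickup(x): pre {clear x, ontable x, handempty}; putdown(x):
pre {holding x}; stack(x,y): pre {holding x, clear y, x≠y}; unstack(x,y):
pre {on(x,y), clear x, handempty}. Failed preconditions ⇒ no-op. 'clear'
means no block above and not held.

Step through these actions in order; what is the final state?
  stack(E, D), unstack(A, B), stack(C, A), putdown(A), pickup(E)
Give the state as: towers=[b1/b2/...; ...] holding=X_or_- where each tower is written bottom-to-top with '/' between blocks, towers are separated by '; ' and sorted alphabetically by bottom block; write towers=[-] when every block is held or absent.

step 1 (stack(E, D)): towers=[B/A; C/D/E] holding=-
step 2 (unstack(A, B)): towers=[B; C/D/E] holding=A
step 3 (stack(C, A)) [no-op]: towers=[B; C/D/E] holding=A
step 4 (putdown(A)): towers=[A; B; C/D/E] holding=-
step 5 (pickup(E)) [no-op]: towers=[A; B; C/D/E] holding=-

towers=[A; B; C/D/E] holding=-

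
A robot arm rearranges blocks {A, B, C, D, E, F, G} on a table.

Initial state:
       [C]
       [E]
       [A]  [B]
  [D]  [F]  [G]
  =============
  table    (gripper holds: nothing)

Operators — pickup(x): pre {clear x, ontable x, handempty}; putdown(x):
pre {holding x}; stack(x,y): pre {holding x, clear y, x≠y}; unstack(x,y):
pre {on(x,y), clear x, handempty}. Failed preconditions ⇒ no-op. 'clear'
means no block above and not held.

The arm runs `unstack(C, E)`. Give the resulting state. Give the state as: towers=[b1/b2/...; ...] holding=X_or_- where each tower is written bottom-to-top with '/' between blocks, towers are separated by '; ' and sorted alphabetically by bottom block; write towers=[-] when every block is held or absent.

towers=[D; F/A/E; G/B] holding=C

before: towers=[D; F/A/E/C; G/B] holding=-
pre[unstack(C, E)]: on(C,E) ✓, clear(C) ✓, handempty ✓
all met → apply unstack(C, E)
after:  towers=[D; F/A/E; G/B] holding=C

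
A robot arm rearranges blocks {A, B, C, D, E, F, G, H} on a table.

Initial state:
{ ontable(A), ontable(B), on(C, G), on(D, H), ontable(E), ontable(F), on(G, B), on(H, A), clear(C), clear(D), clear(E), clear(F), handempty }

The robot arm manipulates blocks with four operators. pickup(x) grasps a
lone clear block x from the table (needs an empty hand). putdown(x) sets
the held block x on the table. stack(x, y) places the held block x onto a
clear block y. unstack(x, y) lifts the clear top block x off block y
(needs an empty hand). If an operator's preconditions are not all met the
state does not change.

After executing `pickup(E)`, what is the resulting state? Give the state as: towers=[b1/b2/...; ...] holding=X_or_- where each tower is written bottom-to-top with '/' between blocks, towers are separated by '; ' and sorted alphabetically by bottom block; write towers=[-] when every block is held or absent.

before: towers=[A/H/D; B/G/C; E; F] holding=-
pre[pickup(E)]: clear(E) ✓, ontable(E) ✓, handempty ✓
all met → apply pickup(E)
after:  towers=[A/H/D; B/G/C; F] holding=E

towers=[A/H/D; B/G/C; F] holding=E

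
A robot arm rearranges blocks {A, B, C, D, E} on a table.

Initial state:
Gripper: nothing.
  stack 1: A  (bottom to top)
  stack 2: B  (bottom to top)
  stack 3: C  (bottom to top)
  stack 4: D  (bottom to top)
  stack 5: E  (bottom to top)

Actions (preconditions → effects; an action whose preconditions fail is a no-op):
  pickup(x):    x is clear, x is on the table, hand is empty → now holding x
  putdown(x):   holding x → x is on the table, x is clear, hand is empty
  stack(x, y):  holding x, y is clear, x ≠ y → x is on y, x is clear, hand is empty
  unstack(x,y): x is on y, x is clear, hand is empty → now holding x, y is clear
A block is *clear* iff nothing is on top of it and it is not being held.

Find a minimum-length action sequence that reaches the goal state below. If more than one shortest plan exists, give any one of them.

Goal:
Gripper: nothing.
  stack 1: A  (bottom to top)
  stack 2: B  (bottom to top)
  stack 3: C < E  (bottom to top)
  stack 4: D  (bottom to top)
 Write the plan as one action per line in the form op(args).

step 1 (pickup(E)): towers=[A; B; C; D] holding=E
step 2 (stack(E, C)): towers=[A; B; C/E; D] holding=-
goal check: towers=[A; B; C/E; D] holding=- — reached (length 2, optimal by BFS)

pickup(E)
stack(E, C)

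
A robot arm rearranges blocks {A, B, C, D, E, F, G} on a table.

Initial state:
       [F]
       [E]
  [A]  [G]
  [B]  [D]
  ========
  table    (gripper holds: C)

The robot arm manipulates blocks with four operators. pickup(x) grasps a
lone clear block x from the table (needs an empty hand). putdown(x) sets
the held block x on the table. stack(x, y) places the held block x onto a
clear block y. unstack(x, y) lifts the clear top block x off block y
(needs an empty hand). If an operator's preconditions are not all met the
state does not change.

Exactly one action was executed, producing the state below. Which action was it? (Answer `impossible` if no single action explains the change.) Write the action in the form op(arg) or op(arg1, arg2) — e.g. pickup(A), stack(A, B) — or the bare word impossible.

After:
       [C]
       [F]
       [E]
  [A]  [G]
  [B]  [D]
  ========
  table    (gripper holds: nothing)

stack(C, F)

target: towers=[B/A; D/G/E/F/C] holding=-
        putdown(C) → towers=[B/A; C; D/G/E/F] holding=-
       stack(C, F) → towers=[B/A; D/G/E/F/C] holding=-  ← match
       stack(C, A) → towers=[B/A/C; D/G/E/F] holding=-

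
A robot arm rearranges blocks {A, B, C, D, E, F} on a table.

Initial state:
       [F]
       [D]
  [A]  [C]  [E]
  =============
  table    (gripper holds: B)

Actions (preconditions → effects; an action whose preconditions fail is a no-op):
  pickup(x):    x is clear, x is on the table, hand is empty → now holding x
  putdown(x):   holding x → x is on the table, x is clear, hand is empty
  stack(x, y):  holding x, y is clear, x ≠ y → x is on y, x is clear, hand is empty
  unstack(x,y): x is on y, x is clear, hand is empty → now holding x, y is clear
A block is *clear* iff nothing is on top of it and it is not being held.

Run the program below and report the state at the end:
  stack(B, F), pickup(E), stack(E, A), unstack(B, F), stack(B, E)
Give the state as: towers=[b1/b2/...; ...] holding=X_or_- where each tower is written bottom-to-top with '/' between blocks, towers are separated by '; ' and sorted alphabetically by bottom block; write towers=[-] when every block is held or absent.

towers=[A/E/B; C/D/F] holding=-

step 1 (stack(B, F)): towers=[A; C/D/F/B; E] holding=-
step 2 (pickup(E)): towers=[A; C/D/F/B] holding=E
step 3 (stack(E, A)): towers=[A/E; C/D/F/B] holding=-
step 4 (unstack(B, F)): towers=[A/E; C/D/F] holding=B
step 5 (stack(B, E)): towers=[A/E/B; C/D/F] holding=-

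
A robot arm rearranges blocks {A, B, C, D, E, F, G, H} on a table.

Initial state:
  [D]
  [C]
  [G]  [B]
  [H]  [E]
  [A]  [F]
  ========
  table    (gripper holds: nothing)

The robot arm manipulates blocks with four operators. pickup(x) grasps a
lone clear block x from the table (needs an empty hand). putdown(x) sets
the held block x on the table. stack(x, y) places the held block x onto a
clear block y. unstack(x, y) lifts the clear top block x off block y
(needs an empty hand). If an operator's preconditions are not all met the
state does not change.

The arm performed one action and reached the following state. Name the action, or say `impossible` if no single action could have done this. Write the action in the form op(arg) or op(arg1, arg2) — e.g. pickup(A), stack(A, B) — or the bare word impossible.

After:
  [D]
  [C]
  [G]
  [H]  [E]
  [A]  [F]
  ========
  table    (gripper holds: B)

target: towers=[A/H/G/C/D; F/E] holding=B
     unstack(B, E) → towers=[A/H/G/C/D; F/E] holding=B  ← match
     unstack(D, C) → towers=[A/H/G/C; F/E/B] holding=D

unstack(B, E)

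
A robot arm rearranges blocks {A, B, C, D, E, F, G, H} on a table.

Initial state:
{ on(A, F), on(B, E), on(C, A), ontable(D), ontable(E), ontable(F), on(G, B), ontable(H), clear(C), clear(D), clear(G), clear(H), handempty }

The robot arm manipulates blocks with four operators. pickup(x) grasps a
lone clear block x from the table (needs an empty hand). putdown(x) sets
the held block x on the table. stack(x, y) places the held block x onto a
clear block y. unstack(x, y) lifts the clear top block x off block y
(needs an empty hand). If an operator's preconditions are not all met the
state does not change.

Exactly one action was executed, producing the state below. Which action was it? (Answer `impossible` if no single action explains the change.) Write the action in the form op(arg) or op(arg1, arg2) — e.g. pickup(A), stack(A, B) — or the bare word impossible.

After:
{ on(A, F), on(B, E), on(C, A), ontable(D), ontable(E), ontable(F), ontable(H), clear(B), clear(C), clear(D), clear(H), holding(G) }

target: towers=[D; E/B; F/A/C; H] holding=G
     unstack(G, B) → towers=[D; E/B; F/A/C; H] holding=G  ← match
         pickup(H) → towers=[D; E/B/G; F/A/C] holding=H
         pickup(D) → towers=[E/B/G; F/A/C; H] holding=D
     unstack(C, A) → towers=[D; E/B/G; F/A; H] holding=C

unstack(G, B)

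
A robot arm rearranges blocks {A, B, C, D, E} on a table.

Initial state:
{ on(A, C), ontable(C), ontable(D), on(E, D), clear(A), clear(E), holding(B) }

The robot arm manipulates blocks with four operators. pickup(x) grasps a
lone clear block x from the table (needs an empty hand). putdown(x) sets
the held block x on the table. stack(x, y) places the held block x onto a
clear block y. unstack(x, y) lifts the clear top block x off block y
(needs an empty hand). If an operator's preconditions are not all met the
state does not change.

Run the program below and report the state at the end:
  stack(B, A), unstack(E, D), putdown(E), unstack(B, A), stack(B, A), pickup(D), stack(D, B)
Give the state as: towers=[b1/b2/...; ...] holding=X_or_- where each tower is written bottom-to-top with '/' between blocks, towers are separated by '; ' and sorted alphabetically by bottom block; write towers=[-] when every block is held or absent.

step 1 (stack(B, A)): towers=[C/A/B; D/E] holding=-
step 2 (unstack(E, D)): towers=[C/A/B; D] holding=E
step 3 (putdown(E)): towers=[C/A/B; D; E] holding=-
step 4 (unstack(B, A)): towers=[C/A; D; E] holding=B
step 5 (stack(B, A)): towers=[C/A/B; D; E] holding=-
step 6 (pickup(D)): towers=[C/A/B; E] holding=D
step 7 (stack(D, B)): towers=[C/A/B/D; E] holding=-

towers=[C/A/B/D; E] holding=-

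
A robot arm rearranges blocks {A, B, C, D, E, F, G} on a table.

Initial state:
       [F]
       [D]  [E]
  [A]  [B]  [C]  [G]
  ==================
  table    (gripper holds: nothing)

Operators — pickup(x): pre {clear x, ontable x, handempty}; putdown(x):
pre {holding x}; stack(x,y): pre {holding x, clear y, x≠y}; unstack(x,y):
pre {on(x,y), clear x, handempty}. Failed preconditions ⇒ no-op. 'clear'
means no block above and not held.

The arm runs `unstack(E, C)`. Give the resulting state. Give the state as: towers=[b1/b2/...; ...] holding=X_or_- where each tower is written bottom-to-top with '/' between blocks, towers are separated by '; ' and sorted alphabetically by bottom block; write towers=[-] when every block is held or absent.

before: towers=[A; B/D/F; C/E; G] holding=-
pre[unstack(E, C)]: on(E,C) yes, clear(E) yes, handempty yes
all met → apply unstack(E, C)
after:  towers=[A; B/D/F; C; G] holding=E

towers=[A; B/D/F; C; G] holding=E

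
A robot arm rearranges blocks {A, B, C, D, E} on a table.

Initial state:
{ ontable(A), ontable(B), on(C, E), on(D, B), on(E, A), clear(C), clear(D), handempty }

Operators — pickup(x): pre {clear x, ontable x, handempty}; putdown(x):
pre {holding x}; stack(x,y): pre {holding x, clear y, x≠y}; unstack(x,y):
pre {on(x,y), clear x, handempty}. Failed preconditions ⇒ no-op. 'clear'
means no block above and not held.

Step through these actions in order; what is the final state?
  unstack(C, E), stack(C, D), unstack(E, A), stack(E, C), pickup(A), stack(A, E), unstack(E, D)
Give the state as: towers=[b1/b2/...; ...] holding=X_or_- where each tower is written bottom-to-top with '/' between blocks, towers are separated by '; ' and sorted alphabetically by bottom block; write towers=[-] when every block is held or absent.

towers=[B/D/C/E/A] holding=-

step 1 (unstack(C, E)): towers=[A/E; B/D] holding=C
step 2 (stack(C, D)): towers=[A/E; B/D/C] holding=-
step 3 (unstack(E, A)): towers=[A; B/D/C] holding=E
step 4 (stack(E, C)): towers=[A; B/D/C/E] holding=-
step 5 (pickup(A)): towers=[B/D/C/E] holding=A
step 6 (stack(A, E)): towers=[B/D/C/E/A] holding=-
step 7 (unstack(E, D)) [no-op]: towers=[B/D/C/E/A] holding=-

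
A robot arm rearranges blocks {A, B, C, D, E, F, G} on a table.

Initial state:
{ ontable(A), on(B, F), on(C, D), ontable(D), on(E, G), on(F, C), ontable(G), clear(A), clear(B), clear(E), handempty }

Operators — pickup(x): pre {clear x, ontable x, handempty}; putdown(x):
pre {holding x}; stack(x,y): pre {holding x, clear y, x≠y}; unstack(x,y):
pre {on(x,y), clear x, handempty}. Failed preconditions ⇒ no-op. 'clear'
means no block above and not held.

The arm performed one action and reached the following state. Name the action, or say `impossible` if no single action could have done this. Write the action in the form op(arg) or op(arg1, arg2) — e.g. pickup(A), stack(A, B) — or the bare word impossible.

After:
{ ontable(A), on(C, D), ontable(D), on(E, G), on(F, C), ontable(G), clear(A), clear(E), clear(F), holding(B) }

unstack(B, F)

target: towers=[A; D/C/F; G/E] holding=B
     unstack(B, F) → towers=[A; D/C/F; G/E] holding=B  ← match
         pickup(A) → towers=[D/C/F/B; G/E] holding=A
     unstack(E, G) → towers=[A; D/C/F/B; G] holding=E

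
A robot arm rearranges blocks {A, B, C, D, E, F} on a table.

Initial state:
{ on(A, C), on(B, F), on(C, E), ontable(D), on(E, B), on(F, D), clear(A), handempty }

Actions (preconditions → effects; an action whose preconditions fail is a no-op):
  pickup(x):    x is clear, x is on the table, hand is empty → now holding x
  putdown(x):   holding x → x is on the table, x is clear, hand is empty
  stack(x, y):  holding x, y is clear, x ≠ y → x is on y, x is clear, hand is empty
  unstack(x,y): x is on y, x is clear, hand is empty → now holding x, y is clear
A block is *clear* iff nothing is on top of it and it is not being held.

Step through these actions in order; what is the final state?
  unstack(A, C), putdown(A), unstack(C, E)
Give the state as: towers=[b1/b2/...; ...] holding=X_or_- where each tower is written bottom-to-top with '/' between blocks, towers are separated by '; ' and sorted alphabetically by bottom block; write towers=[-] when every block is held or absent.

towers=[A; D/F/B/E] holding=C

step 1 (unstack(A, C)): towers=[D/F/B/E/C] holding=A
step 2 (putdown(A)): towers=[A; D/F/B/E/C] holding=-
step 3 (unstack(C, E)): towers=[A; D/F/B/E] holding=C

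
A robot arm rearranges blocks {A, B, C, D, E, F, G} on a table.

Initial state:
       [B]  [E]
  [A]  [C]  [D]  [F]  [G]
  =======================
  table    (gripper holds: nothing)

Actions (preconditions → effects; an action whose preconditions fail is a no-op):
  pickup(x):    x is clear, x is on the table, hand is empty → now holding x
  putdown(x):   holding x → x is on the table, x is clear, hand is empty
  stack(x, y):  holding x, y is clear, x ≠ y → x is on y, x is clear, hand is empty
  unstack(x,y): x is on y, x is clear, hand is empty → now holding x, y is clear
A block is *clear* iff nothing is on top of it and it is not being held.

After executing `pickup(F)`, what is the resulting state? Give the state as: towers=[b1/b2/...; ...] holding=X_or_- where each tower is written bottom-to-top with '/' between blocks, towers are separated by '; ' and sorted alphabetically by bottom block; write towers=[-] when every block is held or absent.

towers=[A; C/B; D/E; G] holding=F

before: towers=[A; C/B; D/E; F; G] holding=-
pre[pickup(F)]: clear(F) ok, ontable(F) ok, handempty ok
all met → apply pickup(F)
after:  towers=[A; C/B; D/E; G] holding=F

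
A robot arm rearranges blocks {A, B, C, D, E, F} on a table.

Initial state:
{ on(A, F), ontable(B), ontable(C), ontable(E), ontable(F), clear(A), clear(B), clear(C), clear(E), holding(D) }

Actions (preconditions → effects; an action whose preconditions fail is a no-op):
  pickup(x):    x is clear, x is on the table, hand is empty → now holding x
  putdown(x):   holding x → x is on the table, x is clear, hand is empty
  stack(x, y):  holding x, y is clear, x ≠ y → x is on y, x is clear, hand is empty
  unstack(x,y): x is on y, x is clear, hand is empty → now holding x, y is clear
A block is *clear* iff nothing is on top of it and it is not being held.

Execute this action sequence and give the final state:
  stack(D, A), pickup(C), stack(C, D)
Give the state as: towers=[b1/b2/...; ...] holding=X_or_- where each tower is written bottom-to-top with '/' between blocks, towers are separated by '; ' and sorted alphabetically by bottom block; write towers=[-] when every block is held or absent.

towers=[B; E; F/A/D/C] holding=-

step 1 (stack(D, A)): towers=[B; C; E; F/A/D] holding=-
step 2 (pickup(C)): towers=[B; E; F/A/D] holding=C
step 3 (stack(C, D)): towers=[B; E; F/A/D/C] holding=-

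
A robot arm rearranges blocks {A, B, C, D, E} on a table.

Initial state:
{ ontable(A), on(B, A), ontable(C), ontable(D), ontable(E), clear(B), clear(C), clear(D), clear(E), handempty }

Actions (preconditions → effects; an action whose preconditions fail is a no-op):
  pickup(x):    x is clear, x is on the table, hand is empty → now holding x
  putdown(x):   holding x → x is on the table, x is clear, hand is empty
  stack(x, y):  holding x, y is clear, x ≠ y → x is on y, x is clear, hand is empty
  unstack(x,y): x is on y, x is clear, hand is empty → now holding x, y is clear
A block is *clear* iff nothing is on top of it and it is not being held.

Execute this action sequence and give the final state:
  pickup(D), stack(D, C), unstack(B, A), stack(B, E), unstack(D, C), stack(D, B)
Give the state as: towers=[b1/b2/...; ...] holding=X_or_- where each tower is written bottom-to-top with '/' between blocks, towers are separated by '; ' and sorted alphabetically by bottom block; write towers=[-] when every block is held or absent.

towers=[A; C; E/B/D] holding=-

step 1 (pickup(D)): towers=[A/B; C; E] holding=D
step 2 (stack(D, C)): towers=[A/B; C/D; E] holding=-
step 3 (unstack(B, A)): towers=[A; C/D; E] holding=B
step 4 (stack(B, E)): towers=[A; C/D; E/B] holding=-
step 5 (unstack(D, C)): towers=[A; C; E/B] holding=D
step 6 (stack(D, B)): towers=[A; C; E/B/D] holding=-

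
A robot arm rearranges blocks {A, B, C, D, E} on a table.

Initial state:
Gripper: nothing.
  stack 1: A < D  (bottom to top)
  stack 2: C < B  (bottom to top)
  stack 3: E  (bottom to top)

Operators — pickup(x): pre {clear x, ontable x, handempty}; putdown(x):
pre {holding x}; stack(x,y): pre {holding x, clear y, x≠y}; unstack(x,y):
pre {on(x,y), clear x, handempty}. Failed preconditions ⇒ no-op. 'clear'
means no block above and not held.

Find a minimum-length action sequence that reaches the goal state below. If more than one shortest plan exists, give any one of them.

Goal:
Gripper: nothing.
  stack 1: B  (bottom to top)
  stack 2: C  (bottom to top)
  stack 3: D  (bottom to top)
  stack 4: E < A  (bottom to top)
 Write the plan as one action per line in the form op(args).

step 1 (unstack(B, C)): towers=[A/D; C; E] holding=B
step 2 (putdown(B)): towers=[A/D; B; C; E] holding=-
step 3 (unstack(D, A)): towers=[A; B; C; E] holding=D
step 4 (putdown(D)): towers=[A; B; C; D; E] holding=-
step 5 (pickup(A)): towers=[B; C; D; E] holding=A
step 6 (stack(A, E)): towers=[B; C; D; E/A] holding=-
goal check: towers=[B; C; D; E/A] holding=- — reached (length 6, optimal by BFS)

unstack(B, C)
putdown(B)
unstack(D, A)
putdown(D)
pickup(A)
stack(A, E)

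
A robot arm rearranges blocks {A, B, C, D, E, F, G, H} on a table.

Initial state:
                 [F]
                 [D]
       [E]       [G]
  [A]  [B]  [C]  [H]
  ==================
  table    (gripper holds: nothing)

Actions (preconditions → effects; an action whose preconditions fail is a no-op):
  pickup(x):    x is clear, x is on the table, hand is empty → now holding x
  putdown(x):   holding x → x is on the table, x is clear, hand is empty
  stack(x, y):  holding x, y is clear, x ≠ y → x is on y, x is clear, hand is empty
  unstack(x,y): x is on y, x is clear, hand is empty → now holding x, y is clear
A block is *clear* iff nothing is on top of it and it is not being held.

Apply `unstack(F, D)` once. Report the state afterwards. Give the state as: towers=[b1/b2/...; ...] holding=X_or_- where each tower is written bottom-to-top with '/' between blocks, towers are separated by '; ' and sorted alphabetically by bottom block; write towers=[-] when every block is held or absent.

before: towers=[A; B/E; C; H/G/D/F] holding=-
pre[unstack(F, D)]: on(F,D) ✓, clear(F) ✓, handempty ✓
all met → apply unstack(F, D)
after:  towers=[A; B/E; C; H/G/D] holding=F

towers=[A; B/E; C; H/G/D] holding=F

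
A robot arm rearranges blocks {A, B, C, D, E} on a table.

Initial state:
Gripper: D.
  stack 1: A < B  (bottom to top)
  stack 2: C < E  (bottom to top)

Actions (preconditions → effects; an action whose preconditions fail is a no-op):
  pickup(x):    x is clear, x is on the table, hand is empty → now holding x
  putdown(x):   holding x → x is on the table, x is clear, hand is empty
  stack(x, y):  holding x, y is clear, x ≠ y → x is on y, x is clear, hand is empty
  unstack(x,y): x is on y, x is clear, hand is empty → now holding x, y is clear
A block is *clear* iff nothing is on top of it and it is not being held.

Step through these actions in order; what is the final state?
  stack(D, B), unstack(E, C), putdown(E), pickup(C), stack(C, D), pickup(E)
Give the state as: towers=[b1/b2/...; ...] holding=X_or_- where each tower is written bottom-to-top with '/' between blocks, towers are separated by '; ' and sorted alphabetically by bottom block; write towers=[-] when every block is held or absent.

towers=[A/B/D/C] holding=E

step 1 (stack(D, B)): towers=[A/B/D; C/E] holding=-
step 2 (unstack(E, C)): towers=[A/B/D; C] holding=E
step 3 (putdown(E)): towers=[A/B/D; C; E] holding=-
step 4 (pickup(C)): towers=[A/B/D; E] holding=C
step 5 (stack(C, D)): towers=[A/B/D/C; E] holding=-
step 6 (pickup(E)): towers=[A/B/D/C] holding=E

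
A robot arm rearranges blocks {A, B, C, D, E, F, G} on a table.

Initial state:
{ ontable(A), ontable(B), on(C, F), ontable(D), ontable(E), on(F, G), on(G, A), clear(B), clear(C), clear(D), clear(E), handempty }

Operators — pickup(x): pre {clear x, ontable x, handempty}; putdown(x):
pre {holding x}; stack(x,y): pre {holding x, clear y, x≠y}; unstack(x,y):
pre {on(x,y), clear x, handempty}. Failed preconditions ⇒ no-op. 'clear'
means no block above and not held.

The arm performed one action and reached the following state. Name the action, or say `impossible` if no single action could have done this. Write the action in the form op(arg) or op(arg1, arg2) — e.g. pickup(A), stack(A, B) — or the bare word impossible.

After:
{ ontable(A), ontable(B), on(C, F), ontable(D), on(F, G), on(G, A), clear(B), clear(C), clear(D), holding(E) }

target: towers=[A/G/F/C; B; D] holding=E
         pickup(B) → towers=[A/G/F/C; D; E] holding=B
         pickup(D) → towers=[A/G/F/C; B; E] holding=D
         pickup(E) → towers=[A/G/F/C; B; D] holding=E  ← match
     unstack(C, F) → towers=[A/G/F; B; D; E] holding=C

pickup(E)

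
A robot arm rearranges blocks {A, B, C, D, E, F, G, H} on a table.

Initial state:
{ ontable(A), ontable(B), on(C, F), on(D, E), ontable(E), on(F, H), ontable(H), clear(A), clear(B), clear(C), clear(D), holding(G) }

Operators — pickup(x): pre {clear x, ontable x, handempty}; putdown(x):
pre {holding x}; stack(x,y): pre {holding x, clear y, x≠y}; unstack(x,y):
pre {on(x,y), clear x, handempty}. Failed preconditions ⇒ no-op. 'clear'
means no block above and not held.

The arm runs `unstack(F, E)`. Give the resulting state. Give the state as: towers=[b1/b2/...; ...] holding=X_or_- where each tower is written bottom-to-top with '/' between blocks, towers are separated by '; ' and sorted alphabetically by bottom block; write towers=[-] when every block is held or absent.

towers=[A; B; E/D; H/F/C] holding=G

before: towers=[A; B; E/D; H/F/C] holding=G
pre[unstack(F, E)]: on(F,E) no, clear(F) no, handempty no
on(F,E), clear(F), handempty unmet → unstack(F, E) is a no-op
after:  towers=[A; B; E/D; H/F/C] holding=G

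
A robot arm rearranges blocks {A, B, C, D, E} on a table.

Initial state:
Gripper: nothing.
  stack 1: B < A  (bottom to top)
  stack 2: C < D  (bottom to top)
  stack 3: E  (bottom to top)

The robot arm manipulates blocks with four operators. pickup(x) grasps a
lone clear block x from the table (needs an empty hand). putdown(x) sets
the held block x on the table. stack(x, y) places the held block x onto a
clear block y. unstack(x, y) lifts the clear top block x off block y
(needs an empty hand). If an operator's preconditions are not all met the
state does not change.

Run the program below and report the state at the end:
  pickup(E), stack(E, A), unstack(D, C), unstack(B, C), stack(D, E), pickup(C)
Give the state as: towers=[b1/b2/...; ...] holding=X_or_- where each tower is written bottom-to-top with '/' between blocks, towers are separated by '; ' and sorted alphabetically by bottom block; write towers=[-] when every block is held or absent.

towers=[B/A/E/D] holding=C

step 1 (pickup(E)): towers=[B/A; C/D] holding=E
step 2 (stack(E, A)): towers=[B/A/E; C/D] holding=-
step 3 (unstack(D, C)): towers=[B/A/E; C] holding=D
step 4 (unstack(B, C)) [no-op]: towers=[B/A/E; C] holding=D
step 5 (stack(D, E)): towers=[B/A/E/D; C] holding=-
step 6 (pickup(C)): towers=[B/A/E/D] holding=C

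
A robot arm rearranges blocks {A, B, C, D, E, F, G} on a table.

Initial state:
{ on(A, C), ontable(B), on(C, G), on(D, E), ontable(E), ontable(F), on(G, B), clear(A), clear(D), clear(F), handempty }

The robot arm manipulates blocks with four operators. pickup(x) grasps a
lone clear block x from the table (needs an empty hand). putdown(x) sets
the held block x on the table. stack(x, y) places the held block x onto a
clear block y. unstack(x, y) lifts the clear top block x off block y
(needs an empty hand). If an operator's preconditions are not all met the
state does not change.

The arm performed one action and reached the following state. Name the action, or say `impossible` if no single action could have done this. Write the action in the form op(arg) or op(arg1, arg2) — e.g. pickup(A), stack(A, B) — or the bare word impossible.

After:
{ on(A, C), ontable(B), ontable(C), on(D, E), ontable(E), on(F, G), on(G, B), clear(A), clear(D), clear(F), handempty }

target: towers=[B/G/F; C/A; E/D] holding=-
         pickup(F) → towers=[B/G/C/A; E/D] holding=F
     unstack(D, E) → towers=[B/G/C/A; E; F] holding=D
     unstack(A, C) → towers=[B/G/C; E/D; F] holding=A
none of the 3 applicable actions match → impossible

impossible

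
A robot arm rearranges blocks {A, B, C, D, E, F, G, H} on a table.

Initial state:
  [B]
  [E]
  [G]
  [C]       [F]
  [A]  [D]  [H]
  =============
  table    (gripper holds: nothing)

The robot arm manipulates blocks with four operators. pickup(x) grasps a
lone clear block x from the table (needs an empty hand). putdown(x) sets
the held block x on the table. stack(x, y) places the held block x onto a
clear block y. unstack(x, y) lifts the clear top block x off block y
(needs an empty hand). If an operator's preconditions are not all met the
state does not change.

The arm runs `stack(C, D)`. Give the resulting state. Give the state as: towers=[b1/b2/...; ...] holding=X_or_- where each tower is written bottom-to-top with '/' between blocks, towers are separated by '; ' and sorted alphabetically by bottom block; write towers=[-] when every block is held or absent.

towers=[A/C/G/E/B; D; H/F] holding=-

before: towers=[A/C/G/E/B; D; H/F] holding=-
pre[stack(C, D)]: holding(C) no, clear(D) yes, C≠D yes
holding(C) unmet → stack(C, D) is a no-op
after:  towers=[A/C/G/E/B; D; H/F] holding=-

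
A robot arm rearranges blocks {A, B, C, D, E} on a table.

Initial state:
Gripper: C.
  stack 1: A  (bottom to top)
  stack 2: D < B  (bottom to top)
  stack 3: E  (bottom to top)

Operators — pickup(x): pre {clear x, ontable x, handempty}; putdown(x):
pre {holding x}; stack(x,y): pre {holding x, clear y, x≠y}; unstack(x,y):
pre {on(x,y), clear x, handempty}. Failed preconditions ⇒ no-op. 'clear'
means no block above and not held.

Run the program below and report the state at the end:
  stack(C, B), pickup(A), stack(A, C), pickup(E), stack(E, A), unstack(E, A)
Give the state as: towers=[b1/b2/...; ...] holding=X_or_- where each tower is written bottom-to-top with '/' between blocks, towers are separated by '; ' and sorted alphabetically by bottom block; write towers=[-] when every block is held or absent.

towers=[D/B/C/A] holding=E

step 1 (stack(C, B)): towers=[A; D/B/C; E] holding=-
step 2 (pickup(A)): towers=[D/B/C; E] holding=A
step 3 (stack(A, C)): towers=[D/B/C/A; E] holding=-
step 4 (pickup(E)): towers=[D/B/C/A] holding=E
step 5 (stack(E, A)): towers=[D/B/C/A/E] holding=-
step 6 (unstack(E, A)): towers=[D/B/C/A] holding=E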